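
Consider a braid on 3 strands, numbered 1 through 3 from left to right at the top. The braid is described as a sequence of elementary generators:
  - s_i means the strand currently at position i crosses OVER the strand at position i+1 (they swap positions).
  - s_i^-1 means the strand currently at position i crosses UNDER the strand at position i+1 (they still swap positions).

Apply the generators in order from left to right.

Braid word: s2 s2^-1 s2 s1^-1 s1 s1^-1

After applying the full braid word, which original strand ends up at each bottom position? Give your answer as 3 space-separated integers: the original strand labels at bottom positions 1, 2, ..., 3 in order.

Gen 1 (s2): strand 2 crosses over strand 3. Perm now: [1 3 2]
Gen 2 (s2^-1): strand 3 crosses under strand 2. Perm now: [1 2 3]
Gen 3 (s2): strand 2 crosses over strand 3. Perm now: [1 3 2]
Gen 4 (s1^-1): strand 1 crosses under strand 3. Perm now: [3 1 2]
Gen 5 (s1): strand 3 crosses over strand 1. Perm now: [1 3 2]
Gen 6 (s1^-1): strand 1 crosses under strand 3. Perm now: [3 1 2]

Answer: 3 1 2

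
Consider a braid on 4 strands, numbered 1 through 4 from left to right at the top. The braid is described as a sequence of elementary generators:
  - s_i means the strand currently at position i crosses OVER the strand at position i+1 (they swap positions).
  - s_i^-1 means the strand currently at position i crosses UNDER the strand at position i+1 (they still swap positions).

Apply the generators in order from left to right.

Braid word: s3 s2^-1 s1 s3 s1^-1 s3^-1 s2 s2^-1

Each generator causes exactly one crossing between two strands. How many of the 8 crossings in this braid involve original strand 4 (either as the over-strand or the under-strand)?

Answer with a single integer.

Answer: 6

Derivation:
Gen 1: crossing 3x4. Involves strand 4? yes. Count so far: 1
Gen 2: crossing 2x4. Involves strand 4? yes. Count so far: 2
Gen 3: crossing 1x4. Involves strand 4? yes. Count so far: 3
Gen 4: crossing 2x3. Involves strand 4? no. Count so far: 3
Gen 5: crossing 4x1. Involves strand 4? yes. Count so far: 4
Gen 6: crossing 3x2. Involves strand 4? no. Count so far: 4
Gen 7: crossing 4x2. Involves strand 4? yes. Count so far: 5
Gen 8: crossing 2x4. Involves strand 4? yes. Count so far: 6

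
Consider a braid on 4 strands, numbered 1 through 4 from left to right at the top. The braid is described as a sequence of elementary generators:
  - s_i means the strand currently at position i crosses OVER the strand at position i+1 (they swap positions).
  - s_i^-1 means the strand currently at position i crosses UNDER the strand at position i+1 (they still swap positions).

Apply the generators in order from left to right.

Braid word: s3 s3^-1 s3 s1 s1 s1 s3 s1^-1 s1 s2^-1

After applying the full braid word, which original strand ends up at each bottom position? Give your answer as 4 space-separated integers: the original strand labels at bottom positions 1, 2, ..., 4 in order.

Gen 1 (s3): strand 3 crosses over strand 4. Perm now: [1 2 4 3]
Gen 2 (s3^-1): strand 4 crosses under strand 3. Perm now: [1 2 3 4]
Gen 3 (s3): strand 3 crosses over strand 4. Perm now: [1 2 4 3]
Gen 4 (s1): strand 1 crosses over strand 2. Perm now: [2 1 4 3]
Gen 5 (s1): strand 2 crosses over strand 1. Perm now: [1 2 4 3]
Gen 6 (s1): strand 1 crosses over strand 2. Perm now: [2 1 4 3]
Gen 7 (s3): strand 4 crosses over strand 3. Perm now: [2 1 3 4]
Gen 8 (s1^-1): strand 2 crosses under strand 1. Perm now: [1 2 3 4]
Gen 9 (s1): strand 1 crosses over strand 2. Perm now: [2 1 3 4]
Gen 10 (s2^-1): strand 1 crosses under strand 3. Perm now: [2 3 1 4]

Answer: 2 3 1 4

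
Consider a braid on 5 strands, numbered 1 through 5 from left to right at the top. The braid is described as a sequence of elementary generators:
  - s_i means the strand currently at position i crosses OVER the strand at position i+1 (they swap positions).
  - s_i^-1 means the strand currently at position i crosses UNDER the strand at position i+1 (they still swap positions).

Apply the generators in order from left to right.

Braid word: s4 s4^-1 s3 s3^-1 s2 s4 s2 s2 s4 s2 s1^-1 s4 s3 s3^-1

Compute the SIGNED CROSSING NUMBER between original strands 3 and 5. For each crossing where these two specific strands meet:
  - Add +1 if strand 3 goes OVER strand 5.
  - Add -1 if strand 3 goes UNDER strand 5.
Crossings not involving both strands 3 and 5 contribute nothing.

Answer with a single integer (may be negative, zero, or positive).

Gen 1: crossing 4x5. Both 3&5? no. Sum: 0
Gen 2: crossing 5x4. Both 3&5? no. Sum: 0
Gen 3: crossing 3x4. Both 3&5? no. Sum: 0
Gen 4: crossing 4x3. Both 3&5? no. Sum: 0
Gen 5: crossing 2x3. Both 3&5? no. Sum: 0
Gen 6: crossing 4x5. Both 3&5? no. Sum: 0
Gen 7: crossing 3x2. Both 3&5? no. Sum: 0
Gen 8: crossing 2x3. Both 3&5? no. Sum: 0
Gen 9: crossing 5x4. Both 3&5? no. Sum: 0
Gen 10: crossing 3x2. Both 3&5? no. Sum: 0
Gen 11: crossing 1x2. Both 3&5? no. Sum: 0
Gen 12: crossing 4x5. Both 3&5? no. Sum: 0
Gen 13: 3 over 5. Both 3&5? yes. Contrib: +1. Sum: 1
Gen 14: 5 under 3. Both 3&5? yes. Contrib: +1. Sum: 2

Answer: 2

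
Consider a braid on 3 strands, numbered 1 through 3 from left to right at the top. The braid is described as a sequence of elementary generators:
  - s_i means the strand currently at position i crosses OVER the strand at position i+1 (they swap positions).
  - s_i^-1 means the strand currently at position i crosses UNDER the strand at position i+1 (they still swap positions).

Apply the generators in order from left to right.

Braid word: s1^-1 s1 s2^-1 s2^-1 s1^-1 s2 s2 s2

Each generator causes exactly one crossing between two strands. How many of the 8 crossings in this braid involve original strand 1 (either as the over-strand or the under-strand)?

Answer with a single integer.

Gen 1: crossing 1x2. Involves strand 1? yes. Count so far: 1
Gen 2: crossing 2x1. Involves strand 1? yes. Count so far: 2
Gen 3: crossing 2x3. Involves strand 1? no. Count so far: 2
Gen 4: crossing 3x2. Involves strand 1? no. Count so far: 2
Gen 5: crossing 1x2. Involves strand 1? yes. Count so far: 3
Gen 6: crossing 1x3. Involves strand 1? yes. Count so far: 4
Gen 7: crossing 3x1. Involves strand 1? yes. Count so far: 5
Gen 8: crossing 1x3. Involves strand 1? yes. Count so far: 6

Answer: 6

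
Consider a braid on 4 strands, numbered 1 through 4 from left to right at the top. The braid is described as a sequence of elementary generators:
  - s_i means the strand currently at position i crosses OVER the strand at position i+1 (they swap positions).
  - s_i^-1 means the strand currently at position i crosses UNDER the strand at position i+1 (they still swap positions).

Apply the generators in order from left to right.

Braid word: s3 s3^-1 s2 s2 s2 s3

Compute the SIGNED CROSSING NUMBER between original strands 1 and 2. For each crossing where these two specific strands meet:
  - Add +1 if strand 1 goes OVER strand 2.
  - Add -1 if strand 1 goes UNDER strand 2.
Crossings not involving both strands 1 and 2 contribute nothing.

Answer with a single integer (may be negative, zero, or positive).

Gen 1: crossing 3x4. Both 1&2? no. Sum: 0
Gen 2: crossing 4x3. Both 1&2? no. Sum: 0
Gen 3: crossing 2x3. Both 1&2? no. Sum: 0
Gen 4: crossing 3x2. Both 1&2? no. Sum: 0
Gen 5: crossing 2x3. Both 1&2? no. Sum: 0
Gen 6: crossing 2x4. Both 1&2? no. Sum: 0

Answer: 0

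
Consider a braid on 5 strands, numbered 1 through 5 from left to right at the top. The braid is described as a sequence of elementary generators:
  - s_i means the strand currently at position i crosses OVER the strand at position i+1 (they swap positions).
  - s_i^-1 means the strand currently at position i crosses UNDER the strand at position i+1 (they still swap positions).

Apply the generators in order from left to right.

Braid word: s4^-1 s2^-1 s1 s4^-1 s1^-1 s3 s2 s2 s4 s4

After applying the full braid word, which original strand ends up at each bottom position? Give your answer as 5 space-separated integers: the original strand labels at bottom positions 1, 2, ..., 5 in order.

Gen 1 (s4^-1): strand 4 crosses under strand 5. Perm now: [1 2 3 5 4]
Gen 2 (s2^-1): strand 2 crosses under strand 3. Perm now: [1 3 2 5 4]
Gen 3 (s1): strand 1 crosses over strand 3. Perm now: [3 1 2 5 4]
Gen 4 (s4^-1): strand 5 crosses under strand 4. Perm now: [3 1 2 4 5]
Gen 5 (s1^-1): strand 3 crosses under strand 1. Perm now: [1 3 2 4 5]
Gen 6 (s3): strand 2 crosses over strand 4. Perm now: [1 3 4 2 5]
Gen 7 (s2): strand 3 crosses over strand 4. Perm now: [1 4 3 2 5]
Gen 8 (s2): strand 4 crosses over strand 3. Perm now: [1 3 4 2 5]
Gen 9 (s4): strand 2 crosses over strand 5. Perm now: [1 3 4 5 2]
Gen 10 (s4): strand 5 crosses over strand 2. Perm now: [1 3 4 2 5]

Answer: 1 3 4 2 5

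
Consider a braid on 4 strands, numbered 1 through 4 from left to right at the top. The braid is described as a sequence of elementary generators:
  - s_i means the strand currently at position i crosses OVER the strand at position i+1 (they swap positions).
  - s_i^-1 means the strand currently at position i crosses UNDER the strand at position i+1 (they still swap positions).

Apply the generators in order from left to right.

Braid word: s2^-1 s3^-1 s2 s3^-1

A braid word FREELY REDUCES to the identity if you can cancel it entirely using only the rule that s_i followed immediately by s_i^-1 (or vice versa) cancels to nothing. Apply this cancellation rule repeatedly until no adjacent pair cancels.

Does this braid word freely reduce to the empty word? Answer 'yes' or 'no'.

Gen 1 (s2^-1): push. Stack: [s2^-1]
Gen 2 (s3^-1): push. Stack: [s2^-1 s3^-1]
Gen 3 (s2): push. Stack: [s2^-1 s3^-1 s2]
Gen 4 (s3^-1): push. Stack: [s2^-1 s3^-1 s2 s3^-1]
Reduced word: s2^-1 s3^-1 s2 s3^-1

Answer: no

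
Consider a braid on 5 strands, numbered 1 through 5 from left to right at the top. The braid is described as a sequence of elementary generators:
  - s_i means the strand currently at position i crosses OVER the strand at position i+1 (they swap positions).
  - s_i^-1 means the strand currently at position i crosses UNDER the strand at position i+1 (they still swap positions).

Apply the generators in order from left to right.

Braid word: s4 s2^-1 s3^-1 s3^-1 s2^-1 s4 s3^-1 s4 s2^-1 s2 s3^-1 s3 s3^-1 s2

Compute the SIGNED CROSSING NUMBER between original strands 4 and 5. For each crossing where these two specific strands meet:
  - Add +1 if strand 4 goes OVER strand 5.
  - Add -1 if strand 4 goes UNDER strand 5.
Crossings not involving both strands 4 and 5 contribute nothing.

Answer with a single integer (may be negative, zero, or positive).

Gen 1: 4 over 5. Both 4&5? yes. Contrib: +1. Sum: 1
Gen 2: crossing 2x3. Both 4&5? no. Sum: 1
Gen 3: crossing 2x5. Both 4&5? no. Sum: 1
Gen 4: crossing 5x2. Both 4&5? no. Sum: 1
Gen 5: crossing 3x2. Both 4&5? no. Sum: 1
Gen 6: 5 over 4. Both 4&5? yes. Contrib: -1. Sum: 0
Gen 7: crossing 3x4. Both 4&5? no. Sum: 0
Gen 8: crossing 3x5. Both 4&5? no. Sum: 0
Gen 9: crossing 2x4. Both 4&5? no. Sum: 0
Gen 10: crossing 4x2. Both 4&5? no. Sum: 0
Gen 11: 4 under 5. Both 4&5? yes. Contrib: -1. Sum: -1
Gen 12: 5 over 4. Both 4&5? yes. Contrib: -1. Sum: -2
Gen 13: 4 under 5. Both 4&5? yes. Contrib: -1. Sum: -3
Gen 14: crossing 2x5. Both 4&5? no. Sum: -3

Answer: -3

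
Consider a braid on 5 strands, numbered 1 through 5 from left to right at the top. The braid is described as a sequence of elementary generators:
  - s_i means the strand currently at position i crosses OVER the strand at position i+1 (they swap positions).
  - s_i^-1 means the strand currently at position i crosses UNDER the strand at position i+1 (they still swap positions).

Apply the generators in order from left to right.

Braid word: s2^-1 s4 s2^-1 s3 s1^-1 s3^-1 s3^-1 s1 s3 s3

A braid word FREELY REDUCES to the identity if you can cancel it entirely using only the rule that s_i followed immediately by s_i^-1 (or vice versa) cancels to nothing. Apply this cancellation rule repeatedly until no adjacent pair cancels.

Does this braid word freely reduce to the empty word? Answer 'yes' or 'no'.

Gen 1 (s2^-1): push. Stack: [s2^-1]
Gen 2 (s4): push. Stack: [s2^-1 s4]
Gen 3 (s2^-1): push. Stack: [s2^-1 s4 s2^-1]
Gen 4 (s3): push. Stack: [s2^-1 s4 s2^-1 s3]
Gen 5 (s1^-1): push. Stack: [s2^-1 s4 s2^-1 s3 s1^-1]
Gen 6 (s3^-1): push. Stack: [s2^-1 s4 s2^-1 s3 s1^-1 s3^-1]
Gen 7 (s3^-1): push. Stack: [s2^-1 s4 s2^-1 s3 s1^-1 s3^-1 s3^-1]
Gen 8 (s1): push. Stack: [s2^-1 s4 s2^-1 s3 s1^-1 s3^-1 s3^-1 s1]
Gen 9 (s3): push. Stack: [s2^-1 s4 s2^-1 s3 s1^-1 s3^-1 s3^-1 s1 s3]
Gen 10 (s3): push. Stack: [s2^-1 s4 s2^-1 s3 s1^-1 s3^-1 s3^-1 s1 s3 s3]
Reduced word: s2^-1 s4 s2^-1 s3 s1^-1 s3^-1 s3^-1 s1 s3 s3

Answer: no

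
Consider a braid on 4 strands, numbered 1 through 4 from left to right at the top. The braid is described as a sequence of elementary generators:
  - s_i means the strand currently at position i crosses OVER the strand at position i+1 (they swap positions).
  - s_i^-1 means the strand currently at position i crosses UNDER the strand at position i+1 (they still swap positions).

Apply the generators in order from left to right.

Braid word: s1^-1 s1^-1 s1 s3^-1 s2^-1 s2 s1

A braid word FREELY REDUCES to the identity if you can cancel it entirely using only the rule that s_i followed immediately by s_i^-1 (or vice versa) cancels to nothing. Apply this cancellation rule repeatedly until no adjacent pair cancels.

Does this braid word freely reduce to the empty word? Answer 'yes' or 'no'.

Gen 1 (s1^-1): push. Stack: [s1^-1]
Gen 2 (s1^-1): push. Stack: [s1^-1 s1^-1]
Gen 3 (s1): cancels prior s1^-1. Stack: [s1^-1]
Gen 4 (s3^-1): push. Stack: [s1^-1 s3^-1]
Gen 5 (s2^-1): push. Stack: [s1^-1 s3^-1 s2^-1]
Gen 6 (s2): cancels prior s2^-1. Stack: [s1^-1 s3^-1]
Gen 7 (s1): push. Stack: [s1^-1 s3^-1 s1]
Reduced word: s1^-1 s3^-1 s1

Answer: no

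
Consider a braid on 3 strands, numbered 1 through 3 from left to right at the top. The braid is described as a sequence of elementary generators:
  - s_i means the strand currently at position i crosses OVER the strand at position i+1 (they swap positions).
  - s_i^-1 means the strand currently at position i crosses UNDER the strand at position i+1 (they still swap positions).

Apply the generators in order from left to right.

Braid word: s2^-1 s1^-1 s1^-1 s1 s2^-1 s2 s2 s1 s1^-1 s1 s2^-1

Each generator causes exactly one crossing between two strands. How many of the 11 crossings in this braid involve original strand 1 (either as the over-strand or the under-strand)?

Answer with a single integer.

Gen 1: crossing 2x3. Involves strand 1? no. Count so far: 0
Gen 2: crossing 1x3. Involves strand 1? yes. Count so far: 1
Gen 3: crossing 3x1. Involves strand 1? yes. Count so far: 2
Gen 4: crossing 1x3. Involves strand 1? yes. Count so far: 3
Gen 5: crossing 1x2. Involves strand 1? yes. Count so far: 4
Gen 6: crossing 2x1. Involves strand 1? yes. Count so far: 5
Gen 7: crossing 1x2. Involves strand 1? yes. Count so far: 6
Gen 8: crossing 3x2. Involves strand 1? no. Count so far: 6
Gen 9: crossing 2x3. Involves strand 1? no. Count so far: 6
Gen 10: crossing 3x2. Involves strand 1? no. Count so far: 6
Gen 11: crossing 3x1. Involves strand 1? yes. Count so far: 7

Answer: 7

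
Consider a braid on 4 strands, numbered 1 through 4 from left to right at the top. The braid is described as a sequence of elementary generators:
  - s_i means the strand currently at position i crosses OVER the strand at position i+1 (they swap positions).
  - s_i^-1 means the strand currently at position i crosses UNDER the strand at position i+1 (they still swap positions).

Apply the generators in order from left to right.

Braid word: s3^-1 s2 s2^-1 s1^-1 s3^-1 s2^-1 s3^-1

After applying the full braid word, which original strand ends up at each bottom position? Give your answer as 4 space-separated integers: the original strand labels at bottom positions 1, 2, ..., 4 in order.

Gen 1 (s3^-1): strand 3 crosses under strand 4. Perm now: [1 2 4 3]
Gen 2 (s2): strand 2 crosses over strand 4. Perm now: [1 4 2 3]
Gen 3 (s2^-1): strand 4 crosses under strand 2. Perm now: [1 2 4 3]
Gen 4 (s1^-1): strand 1 crosses under strand 2. Perm now: [2 1 4 3]
Gen 5 (s3^-1): strand 4 crosses under strand 3. Perm now: [2 1 3 4]
Gen 6 (s2^-1): strand 1 crosses under strand 3. Perm now: [2 3 1 4]
Gen 7 (s3^-1): strand 1 crosses under strand 4. Perm now: [2 3 4 1]

Answer: 2 3 4 1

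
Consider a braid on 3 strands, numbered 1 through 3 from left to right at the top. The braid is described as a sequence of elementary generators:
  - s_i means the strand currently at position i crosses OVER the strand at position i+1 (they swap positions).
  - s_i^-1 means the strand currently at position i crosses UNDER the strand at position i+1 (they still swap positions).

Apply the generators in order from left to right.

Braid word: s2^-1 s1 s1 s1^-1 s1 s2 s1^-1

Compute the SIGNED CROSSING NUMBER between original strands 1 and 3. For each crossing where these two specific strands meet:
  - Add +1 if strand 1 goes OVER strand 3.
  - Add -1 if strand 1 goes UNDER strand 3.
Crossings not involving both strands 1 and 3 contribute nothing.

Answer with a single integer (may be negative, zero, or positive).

Gen 1: crossing 2x3. Both 1&3? no. Sum: 0
Gen 2: 1 over 3. Both 1&3? yes. Contrib: +1. Sum: 1
Gen 3: 3 over 1. Both 1&3? yes. Contrib: -1. Sum: 0
Gen 4: 1 under 3. Both 1&3? yes. Contrib: -1. Sum: -1
Gen 5: 3 over 1. Both 1&3? yes. Contrib: -1. Sum: -2
Gen 6: crossing 3x2. Both 1&3? no. Sum: -2
Gen 7: crossing 1x2. Both 1&3? no. Sum: -2

Answer: -2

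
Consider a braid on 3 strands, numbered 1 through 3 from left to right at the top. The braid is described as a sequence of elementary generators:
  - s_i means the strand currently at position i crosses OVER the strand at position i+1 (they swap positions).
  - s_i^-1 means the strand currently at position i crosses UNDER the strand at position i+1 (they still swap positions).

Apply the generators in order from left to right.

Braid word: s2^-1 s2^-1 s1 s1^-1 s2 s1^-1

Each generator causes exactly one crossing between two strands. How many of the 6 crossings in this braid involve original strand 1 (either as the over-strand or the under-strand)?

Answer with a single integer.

Answer: 3

Derivation:
Gen 1: crossing 2x3. Involves strand 1? no. Count so far: 0
Gen 2: crossing 3x2. Involves strand 1? no. Count so far: 0
Gen 3: crossing 1x2. Involves strand 1? yes. Count so far: 1
Gen 4: crossing 2x1. Involves strand 1? yes. Count so far: 2
Gen 5: crossing 2x3. Involves strand 1? no. Count so far: 2
Gen 6: crossing 1x3. Involves strand 1? yes. Count so far: 3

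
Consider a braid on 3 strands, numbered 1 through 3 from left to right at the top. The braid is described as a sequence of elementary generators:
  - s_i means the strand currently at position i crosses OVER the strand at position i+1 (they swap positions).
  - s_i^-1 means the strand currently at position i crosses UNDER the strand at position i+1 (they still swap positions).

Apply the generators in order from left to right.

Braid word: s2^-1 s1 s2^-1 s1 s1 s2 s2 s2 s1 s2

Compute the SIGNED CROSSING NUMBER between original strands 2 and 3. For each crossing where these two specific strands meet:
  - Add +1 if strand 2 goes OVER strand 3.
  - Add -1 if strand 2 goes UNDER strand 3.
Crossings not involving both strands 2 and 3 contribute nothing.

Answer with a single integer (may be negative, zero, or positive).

Gen 1: 2 under 3. Both 2&3? yes. Contrib: -1. Sum: -1
Gen 2: crossing 1x3. Both 2&3? no. Sum: -1
Gen 3: crossing 1x2. Both 2&3? no. Sum: -1
Gen 4: 3 over 2. Both 2&3? yes. Contrib: -1. Sum: -2
Gen 5: 2 over 3. Both 2&3? yes. Contrib: +1. Sum: -1
Gen 6: crossing 2x1. Both 2&3? no. Sum: -1
Gen 7: crossing 1x2. Both 2&3? no. Sum: -1
Gen 8: crossing 2x1. Both 2&3? no. Sum: -1
Gen 9: crossing 3x1. Both 2&3? no. Sum: -1
Gen 10: 3 over 2. Both 2&3? yes. Contrib: -1. Sum: -2

Answer: -2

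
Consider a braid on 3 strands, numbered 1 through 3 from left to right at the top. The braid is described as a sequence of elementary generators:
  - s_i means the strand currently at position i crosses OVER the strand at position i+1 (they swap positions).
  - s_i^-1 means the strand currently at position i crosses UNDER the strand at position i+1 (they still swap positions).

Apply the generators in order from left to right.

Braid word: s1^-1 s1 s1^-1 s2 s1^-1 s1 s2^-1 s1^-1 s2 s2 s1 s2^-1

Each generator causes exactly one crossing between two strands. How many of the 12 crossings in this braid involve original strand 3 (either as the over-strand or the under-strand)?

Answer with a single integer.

Answer: 7

Derivation:
Gen 1: crossing 1x2. Involves strand 3? no. Count so far: 0
Gen 2: crossing 2x1. Involves strand 3? no. Count so far: 0
Gen 3: crossing 1x2. Involves strand 3? no. Count so far: 0
Gen 4: crossing 1x3. Involves strand 3? yes. Count so far: 1
Gen 5: crossing 2x3. Involves strand 3? yes. Count so far: 2
Gen 6: crossing 3x2. Involves strand 3? yes. Count so far: 3
Gen 7: crossing 3x1. Involves strand 3? yes. Count so far: 4
Gen 8: crossing 2x1. Involves strand 3? no. Count so far: 4
Gen 9: crossing 2x3. Involves strand 3? yes. Count so far: 5
Gen 10: crossing 3x2. Involves strand 3? yes. Count so far: 6
Gen 11: crossing 1x2. Involves strand 3? no. Count so far: 6
Gen 12: crossing 1x3. Involves strand 3? yes. Count so far: 7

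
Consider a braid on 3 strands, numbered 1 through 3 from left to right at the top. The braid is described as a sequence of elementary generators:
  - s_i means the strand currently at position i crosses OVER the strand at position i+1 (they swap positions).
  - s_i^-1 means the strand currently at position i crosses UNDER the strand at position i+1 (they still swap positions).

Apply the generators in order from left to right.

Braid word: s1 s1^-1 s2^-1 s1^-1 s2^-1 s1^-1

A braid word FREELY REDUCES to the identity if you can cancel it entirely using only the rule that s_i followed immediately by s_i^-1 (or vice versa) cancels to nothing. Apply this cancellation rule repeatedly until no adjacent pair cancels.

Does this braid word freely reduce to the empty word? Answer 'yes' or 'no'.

Answer: no

Derivation:
Gen 1 (s1): push. Stack: [s1]
Gen 2 (s1^-1): cancels prior s1. Stack: []
Gen 3 (s2^-1): push. Stack: [s2^-1]
Gen 4 (s1^-1): push. Stack: [s2^-1 s1^-1]
Gen 5 (s2^-1): push. Stack: [s2^-1 s1^-1 s2^-1]
Gen 6 (s1^-1): push. Stack: [s2^-1 s1^-1 s2^-1 s1^-1]
Reduced word: s2^-1 s1^-1 s2^-1 s1^-1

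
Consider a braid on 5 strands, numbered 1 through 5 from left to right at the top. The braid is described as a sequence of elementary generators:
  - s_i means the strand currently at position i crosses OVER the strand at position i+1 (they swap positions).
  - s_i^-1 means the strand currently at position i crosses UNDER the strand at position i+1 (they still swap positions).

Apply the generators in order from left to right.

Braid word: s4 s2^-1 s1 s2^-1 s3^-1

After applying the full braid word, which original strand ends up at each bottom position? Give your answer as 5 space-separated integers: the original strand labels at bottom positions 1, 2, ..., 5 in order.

Gen 1 (s4): strand 4 crosses over strand 5. Perm now: [1 2 3 5 4]
Gen 2 (s2^-1): strand 2 crosses under strand 3. Perm now: [1 3 2 5 4]
Gen 3 (s1): strand 1 crosses over strand 3. Perm now: [3 1 2 5 4]
Gen 4 (s2^-1): strand 1 crosses under strand 2. Perm now: [3 2 1 5 4]
Gen 5 (s3^-1): strand 1 crosses under strand 5. Perm now: [3 2 5 1 4]

Answer: 3 2 5 1 4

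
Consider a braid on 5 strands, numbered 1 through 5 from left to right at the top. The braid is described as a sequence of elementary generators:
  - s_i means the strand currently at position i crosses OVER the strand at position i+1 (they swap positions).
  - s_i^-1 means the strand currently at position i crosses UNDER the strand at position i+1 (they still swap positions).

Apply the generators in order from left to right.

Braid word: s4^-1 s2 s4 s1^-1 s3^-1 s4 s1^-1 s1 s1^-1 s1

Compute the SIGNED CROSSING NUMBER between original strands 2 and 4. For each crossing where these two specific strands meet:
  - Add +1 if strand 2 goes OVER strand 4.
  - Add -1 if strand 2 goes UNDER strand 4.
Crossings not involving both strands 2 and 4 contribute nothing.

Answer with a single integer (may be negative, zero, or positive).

Answer: -1

Derivation:
Gen 1: crossing 4x5. Both 2&4? no. Sum: 0
Gen 2: crossing 2x3. Both 2&4? no. Sum: 0
Gen 3: crossing 5x4. Both 2&4? no. Sum: 0
Gen 4: crossing 1x3. Both 2&4? no. Sum: 0
Gen 5: 2 under 4. Both 2&4? yes. Contrib: -1. Sum: -1
Gen 6: crossing 2x5. Both 2&4? no. Sum: -1
Gen 7: crossing 3x1. Both 2&4? no. Sum: -1
Gen 8: crossing 1x3. Both 2&4? no. Sum: -1
Gen 9: crossing 3x1. Both 2&4? no. Sum: -1
Gen 10: crossing 1x3. Both 2&4? no. Sum: -1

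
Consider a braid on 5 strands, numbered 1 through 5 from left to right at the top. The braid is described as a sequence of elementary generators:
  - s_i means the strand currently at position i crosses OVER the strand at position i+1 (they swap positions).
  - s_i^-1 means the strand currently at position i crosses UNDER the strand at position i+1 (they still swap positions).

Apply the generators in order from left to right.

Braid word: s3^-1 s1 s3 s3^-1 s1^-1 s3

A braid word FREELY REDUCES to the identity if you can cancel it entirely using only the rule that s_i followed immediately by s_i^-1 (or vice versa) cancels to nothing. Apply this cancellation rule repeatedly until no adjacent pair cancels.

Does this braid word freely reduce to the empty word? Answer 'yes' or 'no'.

Gen 1 (s3^-1): push. Stack: [s3^-1]
Gen 2 (s1): push. Stack: [s3^-1 s1]
Gen 3 (s3): push. Stack: [s3^-1 s1 s3]
Gen 4 (s3^-1): cancels prior s3. Stack: [s3^-1 s1]
Gen 5 (s1^-1): cancels prior s1. Stack: [s3^-1]
Gen 6 (s3): cancels prior s3^-1. Stack: []
Reduced word: (empty)

Answer: yes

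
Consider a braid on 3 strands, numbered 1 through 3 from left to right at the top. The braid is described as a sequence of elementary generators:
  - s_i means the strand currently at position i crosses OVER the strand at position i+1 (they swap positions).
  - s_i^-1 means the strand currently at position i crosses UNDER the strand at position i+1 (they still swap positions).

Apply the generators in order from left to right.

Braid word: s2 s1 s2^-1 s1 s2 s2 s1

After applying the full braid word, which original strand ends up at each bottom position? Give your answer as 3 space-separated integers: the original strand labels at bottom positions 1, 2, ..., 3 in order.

Answer: 3 2 1

Derivation:
Gen 1 (s2): strand 2 crosses over strand 3. Perm now: [1 3 2]
Gen 2 (s1): strand 1 crosses over strand 3. Perm now: [3 1 2]
Gen 3 (s2^-1): strand 1 crosses under strand 2. Perm now: [3 2 1]
Gen 4 (s1): strand 3 crosses over strand 2. Perm now: [2 3 1]
Gen 5 (s2): strand 3 crosses over strand 1. Perm now: [2 1 3]
Gen 6 (s2): strand 1 crosses over strand 3. Perm now: [2 3 1]
Gen 7 (s1): strand 2 crosses over strand 3. Perm now: [3 2 1]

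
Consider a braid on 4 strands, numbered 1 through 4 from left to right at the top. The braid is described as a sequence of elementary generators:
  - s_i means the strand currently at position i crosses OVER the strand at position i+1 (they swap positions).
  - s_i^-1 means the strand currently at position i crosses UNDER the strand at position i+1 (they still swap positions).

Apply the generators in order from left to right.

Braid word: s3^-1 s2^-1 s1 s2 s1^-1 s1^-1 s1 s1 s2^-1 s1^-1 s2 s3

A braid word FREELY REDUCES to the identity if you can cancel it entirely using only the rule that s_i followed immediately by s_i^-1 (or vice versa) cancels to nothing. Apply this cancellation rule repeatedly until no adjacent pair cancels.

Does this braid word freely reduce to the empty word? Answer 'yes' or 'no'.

Gen 1 (s3^-1): push. Stack: [s3^-1]
Gen 2 (s2^-1): push. Stack: [s3^-1 s2^-1]
Gen 3 (s1): push. Stack: [s3^-1 s2^-1 s1]
Gen 4 (s2): push. Stack: [s3^-1 s2^-1 s1 s2]
Gen 5 (s1^-1): push. Stack: [s3^-1 s2^-1 s1 s2 s1^-1]
Gen 6 (s1^-1): push. Stack: [s3^-1 s2^-1 s1 s2 s1^-1 s1^-1]
Gen 7 (s1): cancels prior s1^-1. Stack: [s3^-1 s2^-1 s1 s2 s1^-1]
Gen 8 (s1): cancels prior s1^-1. Stack: [s3^-1 s2^-1 s1 s2]
Gen 9 (s2^-1): cancels prior s2. Stack: [s3^-1 s2^-1 s1]
Gen 10 (s1^-1): cancels prior s1. Stack: [s3^-1 s2^-1]
Gen 11 (s2): cancels prior s2^-1. Stack: [s3^-1]
Gen 12 (s3): cancels prior s3^-1. Stack: []
Reduced word: (empty)

Answer: yes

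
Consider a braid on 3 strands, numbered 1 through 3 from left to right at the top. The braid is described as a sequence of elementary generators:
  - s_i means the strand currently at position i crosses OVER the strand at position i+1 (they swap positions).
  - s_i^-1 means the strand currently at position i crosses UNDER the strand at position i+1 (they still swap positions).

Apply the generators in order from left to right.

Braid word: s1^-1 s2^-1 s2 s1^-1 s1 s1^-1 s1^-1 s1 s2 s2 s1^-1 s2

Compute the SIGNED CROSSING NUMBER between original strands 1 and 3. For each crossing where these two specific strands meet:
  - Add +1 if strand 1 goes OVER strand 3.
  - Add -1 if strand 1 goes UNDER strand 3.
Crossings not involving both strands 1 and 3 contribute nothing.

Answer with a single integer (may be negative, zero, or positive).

Gen 1: crossing 1x2. Both 1&3? no. Sum: 0
Gen 2: 1 under 3. Both 1&3? yes. Contrib: -1. Sum: -1
Gen 3: 3 over 1. Both 1&3? yes. Contrib: -1. Sum: -2
Gen 4: crossing 2x1. Both 1&3? no. Sum: -2
Gen 5: crossing 1x2. Both 1&3? no. Sum: -2
Gen 6: crossing 2x1. Both 1&3? no. Sum: -2
Gen 7: crossing 1x2. Both 1&3? no. Sum: -2
Gen 8: crossing 2x1. Both 1&3? no. Sum: -2
Gen 9: crossing 2x3. Both 1&3? no. Sum: -2
Gen 10: crossing 3x2. Both 1&3? no. Sum: -2
Gen 11: crossing 1x2. Both 1&3? no. Sum: -2
Gen 12: 1 over 3. Both 1&3? yes. Contrib: +1. Sum: -1

Answer: -1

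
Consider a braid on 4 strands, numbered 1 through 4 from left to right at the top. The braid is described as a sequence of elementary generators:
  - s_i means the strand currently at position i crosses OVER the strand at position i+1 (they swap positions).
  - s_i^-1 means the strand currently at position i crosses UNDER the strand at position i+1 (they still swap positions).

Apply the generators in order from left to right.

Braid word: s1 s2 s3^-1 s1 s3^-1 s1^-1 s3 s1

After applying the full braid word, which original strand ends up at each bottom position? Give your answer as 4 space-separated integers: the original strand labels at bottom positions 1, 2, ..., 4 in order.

Answer: 3 2 4 1

Derivation:
Gen 1 (s1): strand 1 crosses over strand 2. Perm now: [2 1 3 4]
Gen 2 (s2): strand 1 crosses over strand 3. Perm now: [2 3 1 4]
Gen 3 (s3^-1): strand 1 crosses under strand 4. Perm now: [2 3 4 1]
Gen 4 (s1): strand 2 crosses over strand 3. Perm now: [3 2 4 1]
Gen 5 (s3^-1): strand 4 crosses under strand 1. Perm now: [3 2 1 4]
Gen 6 (s1^-1): strand 3 crosses under strand 2. Perm now: [2 3 1 4]
Gen 7 (s3): strand 1 crosses over strand 4. Perm now: [2 3 4 1]
Gen 8 (s1): strand 2 crosses over strand 3. Perm now: [3 2 4 1]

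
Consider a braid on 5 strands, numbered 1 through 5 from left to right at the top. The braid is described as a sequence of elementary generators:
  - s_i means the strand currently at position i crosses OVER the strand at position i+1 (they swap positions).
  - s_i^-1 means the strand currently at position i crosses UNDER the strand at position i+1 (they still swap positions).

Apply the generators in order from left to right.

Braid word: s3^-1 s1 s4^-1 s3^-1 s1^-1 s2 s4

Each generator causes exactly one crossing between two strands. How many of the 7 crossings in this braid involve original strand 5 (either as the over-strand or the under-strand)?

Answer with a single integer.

Answer: 3

Derivation:
Gen 1: crossing 3x4. Involves strand 5? no. Count so far: 0
Gen 2: crossing 1x2. Involves strand 5? no. Count so far: 0
Gen 3: crossing 3x5. Involves strand 5? yes. Count so far: 1
Gen 4: crossing 4x5. Involves strand 5? yes. Count so far: 2
Gen 5: crossing 2x1. Involves strand 5? no. Count so far: 2
Gen 6: crossing 2x5. Involves strand 5? yes. Count so far: 3
Gen 7: crossing 4x3. Involves strand 5? no. Count so far: 3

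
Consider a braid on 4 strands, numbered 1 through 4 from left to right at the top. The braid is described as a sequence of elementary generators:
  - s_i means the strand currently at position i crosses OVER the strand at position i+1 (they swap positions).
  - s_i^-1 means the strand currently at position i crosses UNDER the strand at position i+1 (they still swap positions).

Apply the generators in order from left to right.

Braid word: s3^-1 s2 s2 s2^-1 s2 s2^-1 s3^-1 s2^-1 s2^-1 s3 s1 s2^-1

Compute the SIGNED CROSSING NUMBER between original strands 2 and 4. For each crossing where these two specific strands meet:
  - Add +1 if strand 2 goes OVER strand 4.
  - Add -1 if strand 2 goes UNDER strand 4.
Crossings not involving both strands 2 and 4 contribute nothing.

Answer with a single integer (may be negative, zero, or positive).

Gen 1: crossing 3x4. Both 2&4? no. Sum: 0
Gen 2: 2 over 4. Both 2&4? yes. Contrib: +1. Sum: 1
Gen 3: 4 over 2. Both 2&4? yes. Contrib: -1. Sum: 0
Gen 4: 2 under 4. Both 2&4? yes. Contrib: -1. Sum: -1
Gen 5: 4 over 2. Both 2&4? yes. Contrib: -1. Sum: -2
Gen 6: 2 under 4. Both 2&4? yes. Contrib: -1. Sum: -3
Gen 7: crossing 2x3. Both 2&4? no. Sum: -3
Gen 8: crossing 4x3. Both 2&4? no. Sum: -3
Gen 9: crossing 3x4. Both 2&4? no. Sum: -3
Gen 10: crossing 3x2. Both 2&4? no. Sum: -3
Gen 11: crossing 1x4. Both 2&4? no. Sum: -3
Gen 12: crossing 1x2. Both 2&4? no. Sum: -3

Answer: -3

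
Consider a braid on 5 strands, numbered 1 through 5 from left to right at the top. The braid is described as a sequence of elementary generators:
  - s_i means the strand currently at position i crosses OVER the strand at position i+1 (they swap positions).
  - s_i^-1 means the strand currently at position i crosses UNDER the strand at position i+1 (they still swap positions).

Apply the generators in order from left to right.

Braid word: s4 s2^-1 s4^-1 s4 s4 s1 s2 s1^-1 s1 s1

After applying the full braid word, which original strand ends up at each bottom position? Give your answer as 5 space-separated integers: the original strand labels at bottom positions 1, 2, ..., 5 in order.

Answer: 2 3 1 4 5

Derivation:
Gen 1 (s4): strand 4 crosses over strand 5. Perm now: [1 2 3 5 4]
Gen 2 (s2^-1): strand 2 crosses under strand 3. Perm now: [1 3 2 5 4]
Gen 3 (s4^-1): strand 5 crosses under strand 4. Perm now: [1 3 2 4 5]
Gen 4 (s4): strand 4 crosses over strand 5. Perm now: [1 3 2 5 4]
Gen 5 (s4): strand 5 crosses over strand 4. Perm now: [1 3 2 4 5]
Gen 6 (s1): strand 1 crosses over strand 3. Perm now: [3 1 2 4 5]
Gen 7 (s2): strand 1 crosses over strand 2. Perm now: [3 2 1 4 5]
Gen 8 (s1^-1): strand 3 crosses under strand 2. Perm now: [2 3 1 4 5]
Gen 9 (s1): strand 2 crosses over strand 3. Perm now: [3 2 1 4 5]
Gen 10 (s1): strand 3 crosses over strand 2. Perm now: [2 3 1 4 5]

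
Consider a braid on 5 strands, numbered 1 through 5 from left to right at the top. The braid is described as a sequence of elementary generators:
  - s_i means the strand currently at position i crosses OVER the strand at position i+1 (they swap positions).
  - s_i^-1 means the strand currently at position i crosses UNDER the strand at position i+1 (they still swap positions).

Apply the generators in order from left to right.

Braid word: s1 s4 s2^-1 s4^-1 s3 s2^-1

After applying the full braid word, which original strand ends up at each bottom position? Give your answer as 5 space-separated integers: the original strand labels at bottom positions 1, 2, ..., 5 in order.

Answer: 2 4 3 1 5

Derivation:
Gen 1 (s1): strand 1 crosses over strand 2. Perm now: [2 1 3 4 5]
Gen 2 (s4): strand 4 crosses over strand 5. Perm now: [2 1 3 5 4]
Gen 3 (s2^-1): strand 1 crosses under strand 3. Perm now: [2 3 1 5 4]
Gen 4 (s4^-1): strand 5 crosses under strand 4. Perm now: [2 3 1 4 5]
Gen 5 (s3): strand 1 crosses over strand 4. Perm now: [2 3 4 1 5]
Gen 6 (s2^-1): strand 3 crosses under strand 4. Perm now: [2 4 3 1 5]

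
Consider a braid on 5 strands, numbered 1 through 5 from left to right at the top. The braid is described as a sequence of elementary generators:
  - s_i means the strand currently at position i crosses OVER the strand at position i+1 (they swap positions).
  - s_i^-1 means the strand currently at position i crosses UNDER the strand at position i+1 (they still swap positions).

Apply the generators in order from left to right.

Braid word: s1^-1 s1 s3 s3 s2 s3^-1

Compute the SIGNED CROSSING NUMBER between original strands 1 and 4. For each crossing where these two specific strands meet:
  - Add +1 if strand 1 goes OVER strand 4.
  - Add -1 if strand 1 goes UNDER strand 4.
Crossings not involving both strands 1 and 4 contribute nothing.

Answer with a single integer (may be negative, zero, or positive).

Answer: 0

Derivation:
Gen 1: crossing 1x2. Both 1&4? no. Sum: 0
Gen 2: crossing 2x1. Both 1&4? no. Sum: 0
Gen 3: crossing 3x4. Both 1&4? no. Sum: 0
Gen 4: crossing 4x3. Both 1&4? no. Sum: 0
Gen 5: crossing 2x3. Both 1&4? no. Sum: 0
Gen 6: crossing 2x4. Both 1&4? no. Sum: 0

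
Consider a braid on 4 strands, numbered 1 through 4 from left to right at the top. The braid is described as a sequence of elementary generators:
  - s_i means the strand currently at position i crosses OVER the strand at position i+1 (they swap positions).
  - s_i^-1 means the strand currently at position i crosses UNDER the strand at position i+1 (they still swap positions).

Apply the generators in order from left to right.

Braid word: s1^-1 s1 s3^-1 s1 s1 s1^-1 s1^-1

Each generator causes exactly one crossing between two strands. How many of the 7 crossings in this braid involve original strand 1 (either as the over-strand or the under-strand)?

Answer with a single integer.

Gen 1: crossing 1x2. Involves strand 1? yes. Count so far: 1
Gen 2: crossing 2x1. Involves strand 1? yes. Count so far: 2
Gen 3: crossing 3x4. Involves strand 1? no. Count so far: 2
Gen 4: crossing 1x2. Involves strand 1? yes. Count so far: 3
Gen 5: crossing 2x1. Involves strand 1? yes. Count so far: 4
Gen 6: crossing 1x2. Involves strand 1? yes. Count so far: 5
Gen 7: crossing 2x1. Involves strand 1? yes. Count so far: 6

Answer: 6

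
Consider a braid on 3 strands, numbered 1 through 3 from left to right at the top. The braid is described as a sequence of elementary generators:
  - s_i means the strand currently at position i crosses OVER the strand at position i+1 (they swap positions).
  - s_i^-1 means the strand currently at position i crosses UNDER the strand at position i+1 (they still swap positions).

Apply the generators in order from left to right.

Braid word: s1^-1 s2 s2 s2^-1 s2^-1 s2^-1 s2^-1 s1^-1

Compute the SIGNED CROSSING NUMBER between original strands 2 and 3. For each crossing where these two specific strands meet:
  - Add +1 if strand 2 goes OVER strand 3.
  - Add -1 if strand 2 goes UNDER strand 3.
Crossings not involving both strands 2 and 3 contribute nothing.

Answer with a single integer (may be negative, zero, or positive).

Answer: 0

Derivation:
Gen 1: crossing 1x2. Both 2&3? no. Sum: 0
Gen 2: crossing 1x3. Both 2&3? no. Sum: 0
Gen 3: crossing 3x1. Both 2&3? no. Sum: 0
Gen 4: crossing 1x3. Both 2&3? no. Sum: 0
Gen 5: crossing 3x1. Both 2&3? no. Sum: 0
Gen 6: crossing 1x3. Both 2&3? no. Sum: 0
Gen 7: crossing 3x1. Both 2&3? no. Sum: 0
Gen 8: crossing 2x1. Both 2&3? no. Sum: 0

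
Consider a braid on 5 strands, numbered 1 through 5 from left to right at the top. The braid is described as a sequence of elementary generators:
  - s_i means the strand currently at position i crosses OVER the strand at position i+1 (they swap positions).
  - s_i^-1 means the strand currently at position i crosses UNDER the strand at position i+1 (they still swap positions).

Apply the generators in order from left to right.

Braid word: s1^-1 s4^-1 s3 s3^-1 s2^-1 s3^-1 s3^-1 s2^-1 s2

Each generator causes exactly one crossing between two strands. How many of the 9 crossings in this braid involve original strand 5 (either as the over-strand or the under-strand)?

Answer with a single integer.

Gen 1: crossing 1x2. Involves strand 5? no. Count so far: 0
Gen 2: crossing 4x5. Involves strand 5? yes. Count so far: 1
Gen 3: crossing 3x5. Involves strand 5? yes. Count so far: 2
Gen 4: crossing 5x3. Involves strand 5? yes. Count so far: 3
Gen 5: crossing 1x3. Involves strand 5? no. Count so far: 3
Gen 6: crossing 1x5. Involves strand 5? yes. Count so far: 4
Gen 7: crossing 5x1. Involves strand 5? yes. Count so far: 5
Gen 8: crossing 3x1. Involves strand 5? no. Count so far: 5
Gen 9: crossing 1x3. Involves strand 5? no. Count so far: 5

Answer: 5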